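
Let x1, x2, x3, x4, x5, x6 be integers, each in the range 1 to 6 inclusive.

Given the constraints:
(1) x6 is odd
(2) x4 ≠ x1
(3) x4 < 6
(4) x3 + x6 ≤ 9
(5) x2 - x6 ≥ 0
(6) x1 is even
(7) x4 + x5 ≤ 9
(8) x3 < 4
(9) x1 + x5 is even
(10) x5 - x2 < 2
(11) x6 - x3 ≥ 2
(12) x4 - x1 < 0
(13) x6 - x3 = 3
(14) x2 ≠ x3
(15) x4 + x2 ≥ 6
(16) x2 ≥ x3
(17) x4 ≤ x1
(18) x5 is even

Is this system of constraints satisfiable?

Satisfiable

The assignment x1 = 4, x2 = 5, x3 = 2, x4 = 1, x5 = 6, x6 = 5 works:
  constraint 4 holds since x3 + x6 = 7.
  constraint 5 holds since x2 - x6 = 0.
The rest check out directly.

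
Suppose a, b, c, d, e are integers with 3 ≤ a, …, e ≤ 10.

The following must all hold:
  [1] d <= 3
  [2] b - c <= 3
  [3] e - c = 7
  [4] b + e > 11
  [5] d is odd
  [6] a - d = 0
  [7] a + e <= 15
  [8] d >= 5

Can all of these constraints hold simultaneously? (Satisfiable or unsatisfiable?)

From constraint 8: d ≥ 5. From constraint 1: d ≤ 3. But 3 < 5, so no value of d works.

Unsatisfiable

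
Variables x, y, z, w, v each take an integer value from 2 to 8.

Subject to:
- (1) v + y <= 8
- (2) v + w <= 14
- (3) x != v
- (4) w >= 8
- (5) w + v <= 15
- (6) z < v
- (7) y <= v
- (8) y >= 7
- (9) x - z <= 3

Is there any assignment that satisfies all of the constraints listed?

Unsatisfiable

From constraints 7 and 8: v ≥ y ≥ 7. From constraint 4: w ≥ 8. Hence v + w ≥ 15. But constraint 2 requires v + w ≤ 14, and 14 < 15. Contradiction.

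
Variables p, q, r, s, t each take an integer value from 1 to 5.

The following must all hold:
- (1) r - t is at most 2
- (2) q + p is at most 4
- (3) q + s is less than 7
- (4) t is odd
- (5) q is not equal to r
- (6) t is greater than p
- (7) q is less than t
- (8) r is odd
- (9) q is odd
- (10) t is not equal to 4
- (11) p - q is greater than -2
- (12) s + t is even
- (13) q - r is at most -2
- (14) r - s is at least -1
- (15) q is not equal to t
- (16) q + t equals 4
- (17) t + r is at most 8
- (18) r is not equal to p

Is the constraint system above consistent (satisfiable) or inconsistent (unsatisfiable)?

One satisfying assignment is p = 1, q = 1, r = 3, s = 3, t = 3.
For the less obvious constraints — constraint 1: r - t = 0; constraint 2: q + p = 2; constraint 3: q + s = 4 — and the others hold by inspection.

Satisfiable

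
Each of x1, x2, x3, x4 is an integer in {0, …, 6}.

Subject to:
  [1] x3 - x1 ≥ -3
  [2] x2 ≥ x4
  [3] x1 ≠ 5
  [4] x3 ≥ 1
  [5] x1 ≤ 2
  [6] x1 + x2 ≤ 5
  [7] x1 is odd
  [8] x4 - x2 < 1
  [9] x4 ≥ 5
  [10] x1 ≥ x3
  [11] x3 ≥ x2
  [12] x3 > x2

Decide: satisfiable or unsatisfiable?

From constraints 4 and 10: x1 ≥ x3 ≥ 1. From constraints 2 and 9: x2 ≥ x4 ≥ 5. Hence x1 + x2 ≥ 6. But constraint 6 requires x1 + x2 ≤ 5, and 5 < 6. Contradiction.

Unsatisfiable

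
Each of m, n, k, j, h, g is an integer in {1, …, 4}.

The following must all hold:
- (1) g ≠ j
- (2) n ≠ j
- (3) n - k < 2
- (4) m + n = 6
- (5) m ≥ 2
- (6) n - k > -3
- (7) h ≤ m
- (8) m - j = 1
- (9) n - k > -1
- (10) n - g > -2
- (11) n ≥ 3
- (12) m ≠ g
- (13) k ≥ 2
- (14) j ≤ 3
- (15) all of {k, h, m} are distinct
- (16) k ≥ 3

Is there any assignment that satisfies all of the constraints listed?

Try m = 2, n = 4, k = 4, j = 1, h = 1, g = 3.
Check constraint 3: n - k = 0; constraint 4: m + n = 6; constraint 6: n - k = 0. The remaining constraints are straightforward to verify.

Satisfiable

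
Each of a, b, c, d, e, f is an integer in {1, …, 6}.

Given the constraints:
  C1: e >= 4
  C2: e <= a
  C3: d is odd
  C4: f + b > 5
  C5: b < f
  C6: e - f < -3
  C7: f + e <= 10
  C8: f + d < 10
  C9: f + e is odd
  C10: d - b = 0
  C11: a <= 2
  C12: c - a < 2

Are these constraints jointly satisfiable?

From constraint 1: e ≥ 4. From constraints 2 and 11: e ≤ a and a ≤ 2, so e ≤ 2. But 2 < 4, so no value of e works.

Unsatisfiable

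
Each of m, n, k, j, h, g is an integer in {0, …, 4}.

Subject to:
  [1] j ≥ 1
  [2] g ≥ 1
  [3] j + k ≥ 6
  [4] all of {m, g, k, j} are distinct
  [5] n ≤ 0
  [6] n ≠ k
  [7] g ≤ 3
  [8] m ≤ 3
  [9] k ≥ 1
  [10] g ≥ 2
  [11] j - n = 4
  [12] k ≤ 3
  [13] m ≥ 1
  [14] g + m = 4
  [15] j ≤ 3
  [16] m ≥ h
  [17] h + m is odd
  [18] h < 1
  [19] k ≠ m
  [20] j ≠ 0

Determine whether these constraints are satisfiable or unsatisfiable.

Unsatisfiable

Constraints 1, 2, 7, 8, 9, 12, 13, and 15 confine each of m, g, k, j to the 3 values {1, …, 3}.
Constraint 4 requires all 4 of them to be distinct, but only 3 values are available — impossible by the pigeonhole principle.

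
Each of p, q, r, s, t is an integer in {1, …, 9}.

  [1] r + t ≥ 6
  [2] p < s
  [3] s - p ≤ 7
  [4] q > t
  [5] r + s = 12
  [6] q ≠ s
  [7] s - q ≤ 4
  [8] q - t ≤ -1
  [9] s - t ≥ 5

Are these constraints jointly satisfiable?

Unsatisfiable

Constraints 7, 8, and 9 give s − t ≥ 5, t − q ≥ 1, q − s ≥ -4.
Adding all 3 inequalities: the left sides telescope to 0, and the right sides sum to 5 + 1 + (-4) = 2. So 0 ≥ 2, which is false.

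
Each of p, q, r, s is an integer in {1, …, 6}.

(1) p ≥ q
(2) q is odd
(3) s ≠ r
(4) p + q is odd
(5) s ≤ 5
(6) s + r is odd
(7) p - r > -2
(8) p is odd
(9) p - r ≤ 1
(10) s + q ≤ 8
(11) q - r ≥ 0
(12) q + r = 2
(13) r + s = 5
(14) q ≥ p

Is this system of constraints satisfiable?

Constraint 8 makes p odd and constraint 2 makes q odd, so p + q must be even. Constraint 4 says p + q is odd — contradiction.

Unsatisfiable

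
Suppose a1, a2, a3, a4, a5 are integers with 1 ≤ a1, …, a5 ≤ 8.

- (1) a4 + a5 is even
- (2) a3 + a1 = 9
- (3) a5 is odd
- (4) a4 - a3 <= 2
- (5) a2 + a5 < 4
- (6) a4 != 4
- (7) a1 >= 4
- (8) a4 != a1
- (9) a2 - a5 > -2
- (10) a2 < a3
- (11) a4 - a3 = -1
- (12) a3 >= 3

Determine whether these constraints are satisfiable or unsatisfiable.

Satisfiable

The assignment a1 = 5, a2 = 1, a3 = 4, a4 = 3, a5 = 1 works:
  constraint 2 holds since a3 + a1 = 9.
  constraint 4 holds since a4 - a3 = -1.
The rest check out directly.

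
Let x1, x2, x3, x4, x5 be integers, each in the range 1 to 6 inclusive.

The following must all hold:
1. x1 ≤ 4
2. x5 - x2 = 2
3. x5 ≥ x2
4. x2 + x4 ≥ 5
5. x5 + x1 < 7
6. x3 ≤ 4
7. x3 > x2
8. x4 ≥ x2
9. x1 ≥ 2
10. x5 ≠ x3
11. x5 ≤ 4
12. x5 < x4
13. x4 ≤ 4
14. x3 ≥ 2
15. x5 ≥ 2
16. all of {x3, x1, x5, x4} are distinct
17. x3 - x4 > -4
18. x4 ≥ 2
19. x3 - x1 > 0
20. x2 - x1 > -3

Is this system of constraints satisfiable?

Constraints 1, 6, 9, 11, 13, 14, 15, and 18 confine each of x3, x1, x5, x4 to the 3 values {2, …, 4}.
Constraint 16 requires all 4 of them to be distinct, but only 3 values are available — impossible by the pigeonhole principle.

Unsatisfiable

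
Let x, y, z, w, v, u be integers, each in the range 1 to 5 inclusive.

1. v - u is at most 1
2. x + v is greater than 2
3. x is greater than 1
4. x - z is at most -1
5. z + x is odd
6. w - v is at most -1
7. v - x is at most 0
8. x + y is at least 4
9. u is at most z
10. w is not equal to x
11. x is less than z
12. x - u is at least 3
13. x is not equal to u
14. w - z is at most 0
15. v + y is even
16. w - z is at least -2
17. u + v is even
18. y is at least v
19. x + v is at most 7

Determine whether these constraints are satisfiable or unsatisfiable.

Constraints 1, 4, 6, 12, and 16 give z − x ≥ 1, x − u ≥ 3, u − v ≥ -1, v − w ≥ 1, w − z ≥ -2.
Adding all 5 inequalities: the left sides telescope to 0, and the right sides sum to 1 + 3 + (-1) + 1 + (-2) = 2. So 0 ≥ 2, which is false.

Unsatisfiable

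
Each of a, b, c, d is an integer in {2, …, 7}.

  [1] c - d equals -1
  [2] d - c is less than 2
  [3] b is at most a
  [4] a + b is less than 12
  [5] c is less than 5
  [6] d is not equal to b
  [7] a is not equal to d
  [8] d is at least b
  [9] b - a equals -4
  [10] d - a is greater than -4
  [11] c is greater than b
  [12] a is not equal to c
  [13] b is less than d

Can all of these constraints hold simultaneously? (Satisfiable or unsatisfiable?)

Setting (a, b, c, d) = (7, 3, 4, 5) satisfies everything: constraint 1: c - d = -1; constraint 2: d - c = 1, and the others follow.

Satisfiable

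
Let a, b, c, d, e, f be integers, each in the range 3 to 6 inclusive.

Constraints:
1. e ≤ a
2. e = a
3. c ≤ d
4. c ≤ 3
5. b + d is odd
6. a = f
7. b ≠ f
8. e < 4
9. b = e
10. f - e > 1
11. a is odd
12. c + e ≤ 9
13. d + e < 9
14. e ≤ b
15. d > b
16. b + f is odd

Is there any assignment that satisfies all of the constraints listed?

Unsatisfiable

From constraints 2, 6, and 9, b = e = a = f, so b = f. But constraint 7 says b ≠ f. Contradiction.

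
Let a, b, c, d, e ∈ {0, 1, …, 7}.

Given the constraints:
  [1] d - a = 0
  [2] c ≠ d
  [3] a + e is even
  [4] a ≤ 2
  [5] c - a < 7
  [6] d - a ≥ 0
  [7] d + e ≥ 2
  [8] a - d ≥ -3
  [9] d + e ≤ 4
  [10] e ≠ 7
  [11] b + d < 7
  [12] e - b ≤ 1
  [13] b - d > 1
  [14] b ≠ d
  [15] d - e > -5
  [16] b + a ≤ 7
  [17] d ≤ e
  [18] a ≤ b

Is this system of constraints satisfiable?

Take a = 0, b = 4, c = 4, d = 0, e = 4. Then constraint 1: d - a = 0; constraint 5: c - a = 4; constraint 6: d - a = 0, and every other listed constraint is also met.

Satisfiable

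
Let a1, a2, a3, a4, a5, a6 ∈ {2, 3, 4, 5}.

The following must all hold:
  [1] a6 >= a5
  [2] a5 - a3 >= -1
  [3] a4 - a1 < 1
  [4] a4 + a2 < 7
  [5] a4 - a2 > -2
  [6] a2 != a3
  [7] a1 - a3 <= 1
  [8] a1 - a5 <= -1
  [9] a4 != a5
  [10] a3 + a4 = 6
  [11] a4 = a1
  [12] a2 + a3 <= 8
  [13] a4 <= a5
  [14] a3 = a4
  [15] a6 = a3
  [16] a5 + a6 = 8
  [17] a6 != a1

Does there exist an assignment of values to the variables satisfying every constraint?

From constraints 11, 14, and 15, a6 = a3 = a4 = a1, so a6 = a1. But constraint 17 says a6 ≠ a1. Contradiction.

Unsatisfiable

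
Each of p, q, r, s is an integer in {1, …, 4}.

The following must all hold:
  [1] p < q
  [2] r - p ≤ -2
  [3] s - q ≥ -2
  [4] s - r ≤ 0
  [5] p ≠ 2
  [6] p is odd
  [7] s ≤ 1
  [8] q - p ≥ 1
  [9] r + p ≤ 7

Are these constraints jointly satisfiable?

Unsatisfiable

Constraints 2, 3, 4, and 8 give q − p ≥ 1, p − r ≥ 2, r − s ≥ 0, s − q ≥ -2.
Adding all 4 inequalities: the left sides telescope to 0, and the right sides sum to 1 + 2 + 0 + (-2) = 1. So 0 ≥ 1, which is false.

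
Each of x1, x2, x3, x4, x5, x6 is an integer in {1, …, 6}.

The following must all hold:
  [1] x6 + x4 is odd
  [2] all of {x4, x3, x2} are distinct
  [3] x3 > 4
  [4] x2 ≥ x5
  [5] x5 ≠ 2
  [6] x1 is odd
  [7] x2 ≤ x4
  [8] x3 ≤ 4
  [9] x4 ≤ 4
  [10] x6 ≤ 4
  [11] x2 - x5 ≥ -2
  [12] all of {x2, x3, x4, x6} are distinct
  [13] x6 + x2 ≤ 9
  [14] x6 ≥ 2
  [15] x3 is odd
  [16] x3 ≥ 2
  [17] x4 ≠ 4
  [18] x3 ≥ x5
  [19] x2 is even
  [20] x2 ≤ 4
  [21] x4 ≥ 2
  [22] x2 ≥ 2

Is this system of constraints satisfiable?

Unsatisfiable

Constraints 8, 9, 10, 14, 16, 20, 21, and 22 confine each of x2, x3, x4, x6 to the 3 values {2, …, 4}.
Constraint 12 requires all 4 of them to be distinct, but only 3 values are available — impossible by the pigeonhole principle.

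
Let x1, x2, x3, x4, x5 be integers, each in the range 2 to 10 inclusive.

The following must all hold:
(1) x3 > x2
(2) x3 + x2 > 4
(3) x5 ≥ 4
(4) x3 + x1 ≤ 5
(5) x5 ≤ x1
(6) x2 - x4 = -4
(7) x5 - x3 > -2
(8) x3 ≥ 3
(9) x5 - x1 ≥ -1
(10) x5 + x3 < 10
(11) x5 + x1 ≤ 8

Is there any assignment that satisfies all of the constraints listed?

Unsatisfiable

From constraint 8: x3 ≥ 3. From constraints 3 and 5: x1 ≥ x5 ≥ 4. Hence x3 + x1 ≥ 7. But constraint 4 requires x3 + x1 ≤ 5, and 5 < 7. Contradiction.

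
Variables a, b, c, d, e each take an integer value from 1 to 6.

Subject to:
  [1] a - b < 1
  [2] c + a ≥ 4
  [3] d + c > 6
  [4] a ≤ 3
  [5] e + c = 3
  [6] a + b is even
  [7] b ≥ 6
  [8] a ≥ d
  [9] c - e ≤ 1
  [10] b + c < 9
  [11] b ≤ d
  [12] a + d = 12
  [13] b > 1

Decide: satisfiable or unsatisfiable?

Unsatisfiable

From constraints 7 and 11: d ≥ b and b ≥ 6, so d ≥ 6. From constraints 4 and 8: d ≤ a and a ≤ 3, so d ≤ 3. But 3 < 6, so no value of d works.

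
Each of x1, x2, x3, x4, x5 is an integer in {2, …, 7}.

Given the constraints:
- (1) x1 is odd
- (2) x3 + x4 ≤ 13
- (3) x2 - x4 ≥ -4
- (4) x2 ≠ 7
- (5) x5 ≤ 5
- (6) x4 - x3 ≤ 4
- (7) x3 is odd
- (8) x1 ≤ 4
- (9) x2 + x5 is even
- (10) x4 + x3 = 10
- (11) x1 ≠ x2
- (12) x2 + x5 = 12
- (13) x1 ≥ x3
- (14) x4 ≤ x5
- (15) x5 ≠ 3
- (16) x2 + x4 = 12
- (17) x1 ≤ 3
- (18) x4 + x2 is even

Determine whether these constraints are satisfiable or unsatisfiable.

From constraints 5 and 14: x4 ≤ x5 ≤ 5. From constraints 13 and 17: x3 ≤ x1 ≤ 3. Hence x4 + x3 ≤ 8. But constraint 10 requires x4 + x3 = 10, and 10 > 8. Contradiction.

Unsatisfiable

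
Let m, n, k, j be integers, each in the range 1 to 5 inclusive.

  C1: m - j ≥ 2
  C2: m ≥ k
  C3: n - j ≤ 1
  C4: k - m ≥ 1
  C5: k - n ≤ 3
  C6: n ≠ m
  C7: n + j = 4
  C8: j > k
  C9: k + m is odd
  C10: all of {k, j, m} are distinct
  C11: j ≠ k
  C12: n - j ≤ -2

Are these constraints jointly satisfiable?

Constraints 1, 4, 5, and 12 give j − n ≥ 2, n − k ≥ -3, k − m ≥ 1, m − j ≥ 2.
Adding all 4 inequalities: the left sides telescope to 0, and the right sides sum to 2 + (-3) + 1 + 2 = 2. So 0 ≥ 2, which is false.

Unsatisfiable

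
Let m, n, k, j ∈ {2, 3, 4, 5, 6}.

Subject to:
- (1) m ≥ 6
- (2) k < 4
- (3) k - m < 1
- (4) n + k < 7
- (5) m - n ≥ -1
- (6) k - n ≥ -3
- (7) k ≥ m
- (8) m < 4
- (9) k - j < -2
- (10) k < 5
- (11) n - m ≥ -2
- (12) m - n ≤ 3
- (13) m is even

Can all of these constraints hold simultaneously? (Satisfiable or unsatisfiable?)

Unsatisfiable

From constraints 1 and 7: k ≥ m and m ≥ 6, so k ≥ 6. From constraint 2: k ≤ 3. But 3 < 6, so no value of k works.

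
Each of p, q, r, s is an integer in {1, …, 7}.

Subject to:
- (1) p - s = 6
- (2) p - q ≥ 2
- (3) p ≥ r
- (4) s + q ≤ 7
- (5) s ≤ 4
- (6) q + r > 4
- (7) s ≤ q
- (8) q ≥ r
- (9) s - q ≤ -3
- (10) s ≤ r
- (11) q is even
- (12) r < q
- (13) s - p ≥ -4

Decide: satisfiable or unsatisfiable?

Unsatisfiable

Constraints 2, 9, and 13 give s − p ≥ -4, p − q ≥ 2, q − s ≥ 3.
Adding all 3 inequalities: the left sides telescope to 0, and the right sides sum to (-4) + 2 + 3 = 1. So 0 ≥ 1, which is false.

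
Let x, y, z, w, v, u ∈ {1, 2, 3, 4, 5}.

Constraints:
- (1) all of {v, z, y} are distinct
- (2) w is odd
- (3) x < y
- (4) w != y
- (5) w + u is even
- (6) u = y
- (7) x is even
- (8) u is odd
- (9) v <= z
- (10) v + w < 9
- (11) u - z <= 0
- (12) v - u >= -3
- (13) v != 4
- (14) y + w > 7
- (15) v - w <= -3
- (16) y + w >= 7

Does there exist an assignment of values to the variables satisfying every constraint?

Satisfiable

Setting (x, y, z, w, v, u) = (2, 3, 5, 5, 2, 3) satisfies everything: constraint 10: v + w = 7; constraint 11: u - z = -2, and the others follow.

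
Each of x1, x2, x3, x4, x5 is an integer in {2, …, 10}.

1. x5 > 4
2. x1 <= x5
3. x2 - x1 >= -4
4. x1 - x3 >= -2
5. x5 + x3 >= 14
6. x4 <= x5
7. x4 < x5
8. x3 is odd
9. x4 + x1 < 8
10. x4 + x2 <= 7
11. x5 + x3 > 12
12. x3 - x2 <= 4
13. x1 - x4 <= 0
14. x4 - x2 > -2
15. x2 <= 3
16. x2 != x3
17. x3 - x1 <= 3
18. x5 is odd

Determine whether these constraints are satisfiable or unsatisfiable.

Satisfiable

One satisfying assignment is x1 = 3, x2 = 2, x3 = 5, x4 = 3, x5 = 9.
For the less obvious constraints — constraint 3: x2 - x1 = -1; constraint 4: x1 - x3 = -2; constraint 5: x5 + x3 = 14 — and the others hold by inspection.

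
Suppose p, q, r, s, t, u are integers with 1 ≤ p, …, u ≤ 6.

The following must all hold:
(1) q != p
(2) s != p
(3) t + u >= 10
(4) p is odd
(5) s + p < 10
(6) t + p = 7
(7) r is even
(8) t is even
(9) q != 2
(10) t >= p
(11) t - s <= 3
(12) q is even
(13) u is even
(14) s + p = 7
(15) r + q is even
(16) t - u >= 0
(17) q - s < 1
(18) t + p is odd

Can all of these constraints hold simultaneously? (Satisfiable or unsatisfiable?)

Satisfiable

Try p = 1, q = 6, r = 4, s = 6, t = 6, u = 6.
Check constraint 3: t + u = 12; constraint 5: s + p = 7; constraint 6: t + p = 7. The remaining constraints are straightforward to verify.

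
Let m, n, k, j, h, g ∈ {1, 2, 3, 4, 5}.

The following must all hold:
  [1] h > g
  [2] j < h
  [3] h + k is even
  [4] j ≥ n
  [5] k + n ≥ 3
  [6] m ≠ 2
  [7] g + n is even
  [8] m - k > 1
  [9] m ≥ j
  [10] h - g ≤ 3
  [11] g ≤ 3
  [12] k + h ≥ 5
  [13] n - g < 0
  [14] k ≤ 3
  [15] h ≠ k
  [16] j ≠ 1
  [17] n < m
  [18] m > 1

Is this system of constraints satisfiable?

Satisfiable

The assignment m = 4, n = 1, k = 2, j = 3, h = 4, g = 3 works:
  constraint 5 holds since k + n = 3.
  constraint 8 holds since m - k = 2.
  constraint 10 holds since h - g = 1.
The rest check out directly.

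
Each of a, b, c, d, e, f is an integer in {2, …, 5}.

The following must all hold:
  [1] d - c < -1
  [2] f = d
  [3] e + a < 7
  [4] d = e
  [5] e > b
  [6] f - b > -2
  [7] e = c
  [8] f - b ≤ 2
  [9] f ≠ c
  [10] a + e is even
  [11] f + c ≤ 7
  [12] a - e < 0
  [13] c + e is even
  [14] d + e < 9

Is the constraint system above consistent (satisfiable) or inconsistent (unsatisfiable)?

From constraints 2, 4, and 7, f = d = e = c, so f = c. But constraint 9 says f ≠ c. Contradiction.

Unsatisfiable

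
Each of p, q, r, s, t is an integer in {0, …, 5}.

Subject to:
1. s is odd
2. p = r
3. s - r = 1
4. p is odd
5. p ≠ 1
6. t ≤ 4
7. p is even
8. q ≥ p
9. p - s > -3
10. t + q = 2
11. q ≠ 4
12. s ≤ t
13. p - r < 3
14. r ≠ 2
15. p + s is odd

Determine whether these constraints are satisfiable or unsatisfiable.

Constraint 4 makes p odd and constraint 1 makes s odd, so p + s must be even. Constraint 15 says p + s is odd — contradiction.

Unsatisfiable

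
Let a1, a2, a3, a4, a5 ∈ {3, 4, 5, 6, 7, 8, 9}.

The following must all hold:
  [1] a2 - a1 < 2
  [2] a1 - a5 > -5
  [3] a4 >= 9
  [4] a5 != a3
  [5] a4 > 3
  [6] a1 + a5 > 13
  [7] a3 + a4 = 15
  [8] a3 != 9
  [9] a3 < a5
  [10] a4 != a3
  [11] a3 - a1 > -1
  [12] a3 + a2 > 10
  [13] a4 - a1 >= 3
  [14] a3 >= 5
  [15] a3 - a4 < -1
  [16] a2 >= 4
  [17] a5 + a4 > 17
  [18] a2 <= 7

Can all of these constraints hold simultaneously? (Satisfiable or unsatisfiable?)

Setting (a1, a2, a3, a4, a5) = (6, 6, 6, 9, 9) satisfies everything: constraint 1: a2 - a1 = 0; constraint 2: a1 - a5 = -3; constraint 6: a1 + a5 = 15, and the others follow.

Satisfiable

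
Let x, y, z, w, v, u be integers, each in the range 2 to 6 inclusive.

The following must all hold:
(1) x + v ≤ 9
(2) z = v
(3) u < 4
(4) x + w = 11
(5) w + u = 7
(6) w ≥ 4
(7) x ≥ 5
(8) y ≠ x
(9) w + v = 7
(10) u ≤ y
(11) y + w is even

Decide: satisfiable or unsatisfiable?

Satisfiable

Try x = 6, y = 5, z = 2, w = 5, v = 2, u = 2.
Check constraint 1: x + v = 8; constraint 4: x + w = 11. The remaining constraints are straightforward to verify.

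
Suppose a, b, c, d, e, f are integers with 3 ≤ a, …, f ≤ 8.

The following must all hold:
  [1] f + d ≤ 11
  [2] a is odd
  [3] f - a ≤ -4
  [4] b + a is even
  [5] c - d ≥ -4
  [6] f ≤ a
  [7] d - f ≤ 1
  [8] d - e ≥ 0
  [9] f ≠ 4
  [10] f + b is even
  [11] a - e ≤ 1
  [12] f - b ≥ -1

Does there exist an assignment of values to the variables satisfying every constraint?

Constraints 3, 7, 8, and 11 give f − d ≥ -1, d − e ≥ 0, e − a ≥ -1, a − f ≥ 4.
Adding all 4 inequalities: the left sides telescope to 0, and the right sides sum to (-1) + 0 + (-1) + 4 = 2. So 0 ≥ 2, which is false.

Unsatisfiable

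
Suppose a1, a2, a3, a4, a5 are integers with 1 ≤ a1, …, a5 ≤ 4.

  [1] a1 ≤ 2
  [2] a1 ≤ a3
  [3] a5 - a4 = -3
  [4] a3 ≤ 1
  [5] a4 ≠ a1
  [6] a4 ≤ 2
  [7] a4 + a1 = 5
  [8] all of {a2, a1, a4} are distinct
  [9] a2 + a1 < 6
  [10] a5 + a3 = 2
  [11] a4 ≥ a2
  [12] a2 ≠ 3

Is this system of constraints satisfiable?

Unsatisfiable

From constraint 6: a4 ≤ 2. From constraints 2 and 4: a1 ≤ a3 ≤ 1. Hence a4 + a1 ≤ 3. But constraint 7 requires a4 + a1 = 5, and 5 > 3. Contradiction.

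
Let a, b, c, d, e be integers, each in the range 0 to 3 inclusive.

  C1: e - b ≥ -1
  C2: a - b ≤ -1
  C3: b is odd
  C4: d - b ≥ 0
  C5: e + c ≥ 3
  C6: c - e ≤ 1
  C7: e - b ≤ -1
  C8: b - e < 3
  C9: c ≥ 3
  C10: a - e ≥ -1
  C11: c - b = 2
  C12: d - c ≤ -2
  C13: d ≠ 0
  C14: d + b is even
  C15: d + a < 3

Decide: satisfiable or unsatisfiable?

Unsatisfiable

Constraints 2, 4, 6, 10, and 12 give e − c ≥ -1, c − d ≥ 2, d − b ≥ 0, b − a ≥ 1, a − e ≥ -1.
Adding all 5 inequalities: the left sides telescope to 0, and the right sides sum to (-1) + 2 + 0 + 1 + (-1) = 1. So 0 ≥ 1, which is false.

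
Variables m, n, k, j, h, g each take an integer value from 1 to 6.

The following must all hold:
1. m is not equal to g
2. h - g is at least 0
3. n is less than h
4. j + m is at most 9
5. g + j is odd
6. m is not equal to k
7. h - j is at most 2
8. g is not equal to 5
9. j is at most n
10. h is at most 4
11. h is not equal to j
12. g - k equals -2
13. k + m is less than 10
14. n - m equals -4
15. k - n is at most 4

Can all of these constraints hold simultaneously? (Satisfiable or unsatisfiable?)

Satisfiable

Try m = 5, n = 1, k = 4, j = 1, h = 2, g = 2.
Check constraint 2: h - g = 0; constraint 4: j + m = 6. The remaining constraints are straightforward to verify.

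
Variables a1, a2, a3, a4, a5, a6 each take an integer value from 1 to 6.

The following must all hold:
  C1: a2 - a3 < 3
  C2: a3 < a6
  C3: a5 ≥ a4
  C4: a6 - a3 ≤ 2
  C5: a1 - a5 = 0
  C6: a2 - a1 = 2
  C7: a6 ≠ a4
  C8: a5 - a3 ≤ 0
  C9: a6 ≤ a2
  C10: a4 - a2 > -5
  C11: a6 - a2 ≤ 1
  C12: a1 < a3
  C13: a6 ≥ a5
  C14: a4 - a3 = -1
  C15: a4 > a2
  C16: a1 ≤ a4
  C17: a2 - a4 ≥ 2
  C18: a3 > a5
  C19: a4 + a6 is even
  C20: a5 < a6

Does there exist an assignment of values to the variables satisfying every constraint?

Constraints 2, 3, 8, 9, and 15 give a4 ≤ a5, a5 ≤ a3, a3 < a6, a6 ≤ a2, a2 < a4. Chaining: a4 ≤ a5 ≤ a3 < a6 ≤ a2 < a4, which forces a4 < a4 — impossible.

Unsatisfiable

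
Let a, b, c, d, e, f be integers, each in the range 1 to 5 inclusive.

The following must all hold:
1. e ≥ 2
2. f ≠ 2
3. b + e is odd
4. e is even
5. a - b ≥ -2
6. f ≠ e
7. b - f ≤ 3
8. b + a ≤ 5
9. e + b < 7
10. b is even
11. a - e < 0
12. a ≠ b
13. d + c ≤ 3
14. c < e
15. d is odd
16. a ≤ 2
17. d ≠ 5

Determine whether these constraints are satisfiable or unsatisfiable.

Constraint 10 makes b even and constraint 4 makes e even, so b + e must be even. Constraint 3 says b + e is odd — contradiction.

Unsatisfiable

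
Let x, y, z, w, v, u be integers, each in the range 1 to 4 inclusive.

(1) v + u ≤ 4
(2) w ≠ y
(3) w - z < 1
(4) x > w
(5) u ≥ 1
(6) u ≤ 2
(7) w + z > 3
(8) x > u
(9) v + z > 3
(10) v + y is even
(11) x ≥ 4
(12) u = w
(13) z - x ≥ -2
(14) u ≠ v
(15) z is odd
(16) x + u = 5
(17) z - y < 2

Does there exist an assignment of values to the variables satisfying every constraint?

Satisfiable

Try x = 4, y = 4, z = 3, w = 1, v = 2, u = 1.
Check constraint 1: v + u = 3; constraint 3: w - z = -2. The remaining constraints are straightforward to verify.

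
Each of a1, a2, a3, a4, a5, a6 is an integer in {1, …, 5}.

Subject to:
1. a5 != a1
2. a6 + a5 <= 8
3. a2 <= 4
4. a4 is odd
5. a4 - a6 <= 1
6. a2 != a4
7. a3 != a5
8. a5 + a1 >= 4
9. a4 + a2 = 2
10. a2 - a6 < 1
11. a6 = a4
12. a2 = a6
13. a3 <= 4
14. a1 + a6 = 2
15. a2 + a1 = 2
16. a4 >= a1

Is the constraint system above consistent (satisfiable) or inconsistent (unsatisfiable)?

Unsatisfiable

From constraints 11 and 12, a2 = a6 = a4, so a2 = a4. But constraint 6 says a2 ≠ a4. Contradiction.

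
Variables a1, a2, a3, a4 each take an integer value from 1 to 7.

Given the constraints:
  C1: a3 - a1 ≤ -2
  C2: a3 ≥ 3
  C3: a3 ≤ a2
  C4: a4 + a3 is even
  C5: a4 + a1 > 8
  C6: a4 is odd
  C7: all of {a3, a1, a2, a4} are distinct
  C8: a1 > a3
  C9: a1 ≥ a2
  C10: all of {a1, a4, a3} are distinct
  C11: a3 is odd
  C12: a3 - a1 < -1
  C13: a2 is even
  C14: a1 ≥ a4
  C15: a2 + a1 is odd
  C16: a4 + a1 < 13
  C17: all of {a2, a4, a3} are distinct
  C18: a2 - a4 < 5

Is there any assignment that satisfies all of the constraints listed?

The assignment a1 = 7, a2 = 6, a3 = 5, a4 = 3 works:
  constraint 1 holds since a3 - a1 = -2.
  constraint 5 holds since a4 + a1 = 10.
The rest check out directly.

Satisfiable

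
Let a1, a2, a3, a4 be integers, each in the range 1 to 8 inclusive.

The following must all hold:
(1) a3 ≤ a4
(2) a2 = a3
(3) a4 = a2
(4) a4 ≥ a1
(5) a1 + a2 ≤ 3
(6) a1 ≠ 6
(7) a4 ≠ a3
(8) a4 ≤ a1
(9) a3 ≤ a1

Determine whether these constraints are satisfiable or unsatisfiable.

Unsatisfiable

From constraints 2 and 3, a4 = a2 = a3, so a4 = a3. But constraint 7 says a4 ≠ a3. Contradiction.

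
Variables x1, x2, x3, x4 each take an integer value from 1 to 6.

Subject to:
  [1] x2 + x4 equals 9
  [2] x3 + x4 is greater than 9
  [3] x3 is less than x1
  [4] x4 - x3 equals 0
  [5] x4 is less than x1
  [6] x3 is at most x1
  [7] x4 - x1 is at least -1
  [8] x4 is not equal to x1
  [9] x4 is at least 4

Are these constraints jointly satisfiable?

Satisfiable

Setting (x1, x2, x3, x4) = (6, 4, 5, 5) satisfies everything: constraint 1: x2 + x4 = 9; constraint 2: x3 + x4 = 10; constraint 4: x4 - x3 = 0, and the others follow.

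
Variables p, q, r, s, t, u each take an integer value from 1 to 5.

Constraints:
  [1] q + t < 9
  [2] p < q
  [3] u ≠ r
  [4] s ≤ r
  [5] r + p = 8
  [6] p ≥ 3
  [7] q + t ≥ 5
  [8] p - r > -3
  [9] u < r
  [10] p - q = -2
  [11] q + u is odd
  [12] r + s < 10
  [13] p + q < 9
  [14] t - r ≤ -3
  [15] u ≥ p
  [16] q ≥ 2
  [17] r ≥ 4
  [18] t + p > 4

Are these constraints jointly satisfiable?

Try p = 3, q = 5, r = 5, s = 2, t = 2, u = 4.
Check constraint 1: q + t = 7; constraint 5: r + p = 8; constraint 7: q + t = 7. The remaining constraints are straightforward to verify.

Satisfiable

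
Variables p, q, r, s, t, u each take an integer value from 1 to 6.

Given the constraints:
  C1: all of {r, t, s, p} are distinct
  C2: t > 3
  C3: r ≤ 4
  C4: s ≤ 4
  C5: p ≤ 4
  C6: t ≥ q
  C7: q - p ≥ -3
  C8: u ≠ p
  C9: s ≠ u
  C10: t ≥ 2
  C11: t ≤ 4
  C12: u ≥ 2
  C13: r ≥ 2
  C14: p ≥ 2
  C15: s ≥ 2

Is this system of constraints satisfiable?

Unsatisfiable

Constraints 3, 4, 5, 10, 11, 13, 14, and 15 confine each of r, t, s, p to the 3 values {2, …, 4}.
Constraint 1 requires all 4 of them to be distinct, but only 3 values are available — impossible by the pigeonhole principle.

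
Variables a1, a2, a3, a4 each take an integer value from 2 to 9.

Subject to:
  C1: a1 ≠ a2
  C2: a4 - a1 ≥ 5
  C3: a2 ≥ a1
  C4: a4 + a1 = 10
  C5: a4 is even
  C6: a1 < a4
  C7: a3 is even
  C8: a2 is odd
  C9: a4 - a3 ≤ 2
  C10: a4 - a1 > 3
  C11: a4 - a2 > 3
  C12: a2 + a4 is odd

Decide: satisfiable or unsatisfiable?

One satisfying assignment is a1 = 2, a2 = 3, a3 = 8, a4 = 8.
For the less obvious constraints — constraint 2: a4 - a1 = 6; constraint 4: a4 + a1 = 10 — and the others hold by inspection.

Satisfiable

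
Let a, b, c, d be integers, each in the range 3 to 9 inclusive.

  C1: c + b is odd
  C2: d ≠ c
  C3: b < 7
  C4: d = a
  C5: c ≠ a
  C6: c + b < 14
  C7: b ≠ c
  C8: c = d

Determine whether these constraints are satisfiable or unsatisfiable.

Unsatisfiable

From constraints 4 and 8, c = d = a, so c = a. But constraint 5 says c ≠ a. Contradiction.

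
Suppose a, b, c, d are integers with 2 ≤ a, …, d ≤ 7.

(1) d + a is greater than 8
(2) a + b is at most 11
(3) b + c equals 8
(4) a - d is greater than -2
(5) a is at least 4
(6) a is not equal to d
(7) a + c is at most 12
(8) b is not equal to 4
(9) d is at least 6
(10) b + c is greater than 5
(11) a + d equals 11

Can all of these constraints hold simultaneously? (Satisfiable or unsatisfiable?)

Satisfiable

Try a = 5, b = 3, c = 5, d = 6.
Check constraint 1: d + a = 11; constraint 2: a + b = 8; constraint 3: b + c = 8. The remaining constraints are straightforward to verify.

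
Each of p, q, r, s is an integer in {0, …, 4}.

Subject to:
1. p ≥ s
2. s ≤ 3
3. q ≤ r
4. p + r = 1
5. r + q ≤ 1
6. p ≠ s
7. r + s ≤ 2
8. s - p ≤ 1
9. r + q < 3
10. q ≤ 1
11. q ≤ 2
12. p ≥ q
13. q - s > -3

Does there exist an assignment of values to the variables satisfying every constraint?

Satisfiable

Take p = 1, q = 0, r = 0, s = 0. Then constraint 4: p + r = 1; constraint 5: r + q = 0; constraint 7: r + s = 0, and every other listed constraint is also met.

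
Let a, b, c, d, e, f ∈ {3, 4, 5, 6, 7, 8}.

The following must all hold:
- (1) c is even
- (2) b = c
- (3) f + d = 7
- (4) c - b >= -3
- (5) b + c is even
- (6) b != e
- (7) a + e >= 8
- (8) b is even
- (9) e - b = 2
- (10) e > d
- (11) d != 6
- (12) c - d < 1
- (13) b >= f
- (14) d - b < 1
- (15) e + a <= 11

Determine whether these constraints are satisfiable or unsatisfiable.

Satisfiable

Setting (a, b, c, d, e, f) = (5, 4, 4, 4, 6, 3) satisfies everything: constraint 3: f + d = 7; constraint 4: c - b = 0; constraint 7: a + e = 11, and the others follow.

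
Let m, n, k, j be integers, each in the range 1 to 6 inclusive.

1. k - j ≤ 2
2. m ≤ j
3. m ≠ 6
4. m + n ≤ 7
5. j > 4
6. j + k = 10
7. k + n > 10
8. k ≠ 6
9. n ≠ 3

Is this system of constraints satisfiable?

Setting (m, n, k, j) = (1, 6, 5, 5) satisfies everything: constraint 1: k - j = 0; constraint 4: m + n = 7, and the others follow.

Satisfiable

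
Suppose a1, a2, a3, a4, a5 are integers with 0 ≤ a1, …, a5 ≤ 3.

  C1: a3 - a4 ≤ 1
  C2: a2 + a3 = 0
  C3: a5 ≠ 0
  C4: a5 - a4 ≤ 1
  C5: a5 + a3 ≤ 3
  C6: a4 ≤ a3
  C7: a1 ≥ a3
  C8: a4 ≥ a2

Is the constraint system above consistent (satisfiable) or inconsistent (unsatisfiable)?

Try a1 = 1, a2 = 0, a3 = 0, a4 = 0, a5 = 1.
Check constraint 1: a3 - a4 = 0; constraint 2: a2 + a3 = 0; constraint 4: a5 - a4 = 1. The remaining constraints are straightforward to verify.

Satisfiable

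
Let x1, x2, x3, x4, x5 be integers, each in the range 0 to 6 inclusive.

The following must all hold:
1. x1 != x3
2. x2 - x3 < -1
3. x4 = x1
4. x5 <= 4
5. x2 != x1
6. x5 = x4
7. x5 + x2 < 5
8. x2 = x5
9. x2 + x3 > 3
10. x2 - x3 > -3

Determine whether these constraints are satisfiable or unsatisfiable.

From constraints 3, 6, and 8, x2 = x5 = x4 = x1, so x2 = x1. But constraint 5 says x2 ≠ x1. Contradiction.

Unsatisfiable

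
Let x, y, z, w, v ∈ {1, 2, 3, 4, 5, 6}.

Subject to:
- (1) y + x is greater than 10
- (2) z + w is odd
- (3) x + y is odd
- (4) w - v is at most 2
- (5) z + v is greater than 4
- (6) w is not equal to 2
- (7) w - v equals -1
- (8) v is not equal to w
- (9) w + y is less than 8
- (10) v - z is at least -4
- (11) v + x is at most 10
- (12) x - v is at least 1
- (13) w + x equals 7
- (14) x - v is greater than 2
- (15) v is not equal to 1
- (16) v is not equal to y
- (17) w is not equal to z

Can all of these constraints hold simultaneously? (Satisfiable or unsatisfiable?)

Satisfiable

The assignment x = 6, y = 5, z = 4, w = 1, v = 2 works:
  constraint 1 holds since y + x = 11.
  constraint 4 holds since w - v = -1.
  constraint 5 holds since z + v = 6.
The rest check out directly.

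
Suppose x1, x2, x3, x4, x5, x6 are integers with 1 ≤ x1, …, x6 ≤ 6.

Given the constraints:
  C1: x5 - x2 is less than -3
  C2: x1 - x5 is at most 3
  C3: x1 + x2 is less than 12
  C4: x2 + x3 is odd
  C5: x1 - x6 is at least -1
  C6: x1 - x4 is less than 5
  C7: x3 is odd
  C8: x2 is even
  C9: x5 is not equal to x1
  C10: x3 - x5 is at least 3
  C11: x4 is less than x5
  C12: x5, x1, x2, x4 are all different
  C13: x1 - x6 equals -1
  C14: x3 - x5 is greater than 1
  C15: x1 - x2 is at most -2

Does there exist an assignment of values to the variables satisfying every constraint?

Satisfiable

One satisfying assignment is x1 = 4, x2 = 6, x3 = 5, x4 = 1, x5 = 2, x6 = 5.
For the less obvious constraints — constraint 1: x5 - x2 = -4; constraint 2: x1 - x5 = 2; constraint 3: x1 + x2 = 10 — and the others hold by inspection.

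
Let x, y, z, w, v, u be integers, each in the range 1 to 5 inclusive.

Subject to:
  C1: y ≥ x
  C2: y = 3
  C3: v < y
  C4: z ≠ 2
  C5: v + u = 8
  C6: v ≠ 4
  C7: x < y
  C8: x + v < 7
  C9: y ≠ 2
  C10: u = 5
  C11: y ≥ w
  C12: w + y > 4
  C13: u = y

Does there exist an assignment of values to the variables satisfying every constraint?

Unsatisfiable

Constraint 10 fixes u = 5 and constraint 2 fixes y = 3, but constraint 13 requires u = y. Since 5 ≠ 3, contradiction.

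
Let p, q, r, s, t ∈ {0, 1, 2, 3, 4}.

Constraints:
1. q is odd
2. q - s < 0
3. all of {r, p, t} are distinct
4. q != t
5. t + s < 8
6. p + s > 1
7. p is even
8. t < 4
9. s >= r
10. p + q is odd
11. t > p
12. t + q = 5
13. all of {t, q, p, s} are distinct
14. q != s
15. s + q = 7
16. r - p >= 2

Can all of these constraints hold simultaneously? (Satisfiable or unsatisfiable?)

Satisfiable

The assignment p = 0, q = 3, r = 4, s = 4, t = 2 works:
  constraint 2 holds since q - s = -1.
  constraint 5 holds since t + s = 6.
The rest check out directly.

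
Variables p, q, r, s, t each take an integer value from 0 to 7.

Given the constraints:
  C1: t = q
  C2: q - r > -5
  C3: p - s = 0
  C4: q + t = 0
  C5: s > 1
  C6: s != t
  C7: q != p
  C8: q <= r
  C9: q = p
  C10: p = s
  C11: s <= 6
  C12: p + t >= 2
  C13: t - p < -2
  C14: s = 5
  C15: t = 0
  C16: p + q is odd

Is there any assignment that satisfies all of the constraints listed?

Unsatisfiable

Constraint 15 fixes t = 0 and constraint 14 fixes s = 5. Constraints 1, 9, and 10 give t = q = p = s, so t = s. But 0 ≠ 5 — contradiction.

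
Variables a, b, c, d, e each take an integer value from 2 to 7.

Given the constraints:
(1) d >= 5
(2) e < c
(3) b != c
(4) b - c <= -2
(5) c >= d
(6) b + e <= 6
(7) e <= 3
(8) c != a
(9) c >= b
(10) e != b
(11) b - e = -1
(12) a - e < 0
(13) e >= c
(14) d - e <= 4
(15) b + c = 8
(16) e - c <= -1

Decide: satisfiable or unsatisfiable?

Unsatisfiable

From constraints 1 and 5: c ≥ d and d ≥ 5, so c ≥ 5. From constraints 7 and 13: c ≤ e and e ≤ 3, so c ≤ 3. But 3 < 5, so no value of c works.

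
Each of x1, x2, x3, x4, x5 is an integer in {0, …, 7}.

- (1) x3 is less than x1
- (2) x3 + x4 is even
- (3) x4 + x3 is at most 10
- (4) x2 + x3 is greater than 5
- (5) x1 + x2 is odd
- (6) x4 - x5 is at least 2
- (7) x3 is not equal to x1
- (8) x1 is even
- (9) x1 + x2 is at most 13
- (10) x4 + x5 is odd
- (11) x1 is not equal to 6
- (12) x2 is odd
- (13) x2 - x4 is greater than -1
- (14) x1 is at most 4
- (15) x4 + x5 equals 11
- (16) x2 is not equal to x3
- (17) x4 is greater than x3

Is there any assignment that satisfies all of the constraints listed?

Try x1 = 4, x2 = 7, x3 = 1, x4 = 7, x5 = 4.
Check constraint 3: x4 + x3 = 8; constraint 4: x2 + x3 = 8. The remaining constraints are straightforward to verify.

Satisfiable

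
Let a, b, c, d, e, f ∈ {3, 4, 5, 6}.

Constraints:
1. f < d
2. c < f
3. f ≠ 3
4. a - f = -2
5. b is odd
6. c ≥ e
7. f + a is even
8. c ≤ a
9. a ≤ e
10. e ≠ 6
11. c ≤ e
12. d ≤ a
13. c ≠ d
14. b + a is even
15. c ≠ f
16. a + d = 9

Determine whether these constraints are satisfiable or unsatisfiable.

Unsatisfiable

Constraints 1, 2, 6, 9, and 12 give a ≤ e, e ≤ c, c < f, f < d, d ≤ a. Chaining: a ≤ e ≤ c < f < d ≤ a, which forces a < a — impossible.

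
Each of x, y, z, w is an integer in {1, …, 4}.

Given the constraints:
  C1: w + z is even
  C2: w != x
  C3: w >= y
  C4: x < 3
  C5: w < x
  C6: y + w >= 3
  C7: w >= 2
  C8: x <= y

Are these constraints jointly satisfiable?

Unsatisfiable

Constraints 3, 5, and 8 give y ≤ w, w < x, x ≤ y. Chaining: y ≤ w < x ≤ y, which forces y < y — impossible.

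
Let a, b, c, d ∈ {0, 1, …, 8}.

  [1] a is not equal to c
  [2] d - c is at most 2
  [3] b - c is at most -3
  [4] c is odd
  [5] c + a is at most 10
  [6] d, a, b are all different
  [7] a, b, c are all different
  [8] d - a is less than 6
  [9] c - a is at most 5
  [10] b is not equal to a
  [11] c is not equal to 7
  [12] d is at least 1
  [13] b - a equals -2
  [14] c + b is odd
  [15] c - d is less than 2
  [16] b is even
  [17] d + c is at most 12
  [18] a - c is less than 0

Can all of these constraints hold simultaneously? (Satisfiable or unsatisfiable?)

Satisfiable

One satisfying assignment is a = 2, b = 0, c = 5, d = 6.
For the less obvious constraints — constraint 2: d - c = 1; constraint 3: b - c = -5 — and the others hold by inspection.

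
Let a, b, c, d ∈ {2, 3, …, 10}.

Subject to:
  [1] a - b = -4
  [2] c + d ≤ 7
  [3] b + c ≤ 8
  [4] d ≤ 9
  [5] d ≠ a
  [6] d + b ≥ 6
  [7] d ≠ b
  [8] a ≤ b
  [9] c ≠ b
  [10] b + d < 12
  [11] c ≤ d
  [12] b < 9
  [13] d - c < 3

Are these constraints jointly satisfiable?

Satisfiable

Setting (a, b, c, d) = (2, 6, 2, 3) satisfies everything: constraint 1: a - b = -4; constraint 2: c + d = 5, and the others follow.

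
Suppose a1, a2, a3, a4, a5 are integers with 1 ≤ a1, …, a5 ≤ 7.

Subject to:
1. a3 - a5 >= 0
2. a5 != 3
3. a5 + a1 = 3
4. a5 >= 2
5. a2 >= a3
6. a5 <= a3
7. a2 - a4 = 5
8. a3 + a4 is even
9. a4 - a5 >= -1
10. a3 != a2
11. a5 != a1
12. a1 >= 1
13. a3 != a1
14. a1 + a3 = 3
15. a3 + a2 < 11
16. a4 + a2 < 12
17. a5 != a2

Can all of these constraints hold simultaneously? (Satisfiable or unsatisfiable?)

The assignment a1 = 1, a2 = 7, a3 = 2, a4 = 2, a5 = 2 works:
  constraint 1 holds since a3 - a5 = 0.
  constraint 3 holds since a5 + a1 = 3.
The rest check out directly.

Satisfiable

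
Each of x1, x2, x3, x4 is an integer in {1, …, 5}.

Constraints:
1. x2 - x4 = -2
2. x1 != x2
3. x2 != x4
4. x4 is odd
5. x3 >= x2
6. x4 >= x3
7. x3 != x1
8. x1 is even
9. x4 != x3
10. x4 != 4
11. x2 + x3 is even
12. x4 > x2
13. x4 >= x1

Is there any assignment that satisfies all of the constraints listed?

Take x1 = 2, x2 = 1, x3 = 1, x4 = 3. Then constraint 1: x2 - x4 = -2; constraint 4: x4 = 3 is odd, and every other listed constraint is also met.

Satisfiable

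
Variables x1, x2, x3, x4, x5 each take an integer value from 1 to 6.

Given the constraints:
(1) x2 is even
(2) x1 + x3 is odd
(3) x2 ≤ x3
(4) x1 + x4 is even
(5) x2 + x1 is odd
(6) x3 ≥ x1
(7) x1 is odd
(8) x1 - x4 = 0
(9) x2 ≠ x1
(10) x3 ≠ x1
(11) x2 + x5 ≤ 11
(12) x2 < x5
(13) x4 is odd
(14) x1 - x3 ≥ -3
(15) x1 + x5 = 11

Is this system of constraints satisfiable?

The assignment x1 = 5, x2 = 4, x3 = 6, x4 = 5, x5 = 6 works:
  constraint 8 holds since x1 - x4 = 0.
  constraint 11 holds since x2 + x5 = 10.
  constraint 14 holds since x1 - x3 = -1.
The rest check out directly.

Satisfiable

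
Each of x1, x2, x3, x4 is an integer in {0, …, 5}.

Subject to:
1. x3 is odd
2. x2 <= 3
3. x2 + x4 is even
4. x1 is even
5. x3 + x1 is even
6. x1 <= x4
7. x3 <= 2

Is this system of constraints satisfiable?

Constraint 1 makes x3 odd and constraint 4 makes x1 even, so x3 + x1 must be odd. Constraint 5 says x3 + x1 is even — contradiction.

Unsatisfiable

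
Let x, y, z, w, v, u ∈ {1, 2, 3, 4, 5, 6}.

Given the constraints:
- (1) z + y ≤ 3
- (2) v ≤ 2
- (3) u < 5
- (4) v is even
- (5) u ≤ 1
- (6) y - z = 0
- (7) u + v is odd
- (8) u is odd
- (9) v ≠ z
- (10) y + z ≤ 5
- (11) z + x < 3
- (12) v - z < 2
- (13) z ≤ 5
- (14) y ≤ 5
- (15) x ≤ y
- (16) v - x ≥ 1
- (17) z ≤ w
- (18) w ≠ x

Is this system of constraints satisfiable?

Satisfiable

Setting (x, y, z, w, v, u) = (1, 1, 1, 2, 2, 1) satisfies everything: constraint 1: z + y = 2; constraint 6: y - z = 0, and the others follow.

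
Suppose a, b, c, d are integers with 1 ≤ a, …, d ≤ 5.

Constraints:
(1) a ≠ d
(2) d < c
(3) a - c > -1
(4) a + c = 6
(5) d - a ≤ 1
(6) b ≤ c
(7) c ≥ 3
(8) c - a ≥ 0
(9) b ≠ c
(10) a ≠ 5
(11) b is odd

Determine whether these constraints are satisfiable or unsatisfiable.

Satisfiable

The assignment a = 3, b = 1, c = 3, d = 2 works:
  constraint 3 holds since a - c = 0.
  constraint 4 holds since a + c = 6.
The rest check out directly.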